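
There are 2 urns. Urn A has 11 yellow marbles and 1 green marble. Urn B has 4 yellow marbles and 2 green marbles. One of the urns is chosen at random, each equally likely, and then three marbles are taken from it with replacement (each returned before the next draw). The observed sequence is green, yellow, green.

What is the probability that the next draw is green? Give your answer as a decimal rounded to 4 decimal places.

0.3135

For each hypothesis, P(data | H) works out to: P(data | urn A) = (1/12)(11/12)(1/12) = 0.0063657; P(data | urn B) = (2/6)(4/6)(2/6) = 0.074074.
Weighting by the prior gives 1/2 · 0.0063657 = 0.0031829, 1/2 · 0.074074 = 0.037037; summing to 0.04022.
The posterior is then P(urn A | data) = 0.079137, P(urn B | data) = 0.92086.
The predictive probability is P(green next | data) = (1/12)(0.079137) + (1/3)(0.92086) = 0.31355.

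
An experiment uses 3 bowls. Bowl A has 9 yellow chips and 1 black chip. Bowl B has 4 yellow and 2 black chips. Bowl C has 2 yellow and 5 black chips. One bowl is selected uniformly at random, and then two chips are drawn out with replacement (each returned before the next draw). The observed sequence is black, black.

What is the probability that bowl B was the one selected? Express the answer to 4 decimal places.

0.1760

Compute the likelihood of the observed sequence for each case: P(data | bowl A) = (1/10)(1/10) = 0.01; P(data | bowl B) = (2/6)(2/6) = 0.11111; P(data | bowl C) = (5/7)(5/7) = 0.5102.
Weighting by the prior gives 1/3 · 0.01 = 0.0033333, 1/3 · 0.11111 = 0.037037, 1/3 · 0.5102 = 0.17007; these sum to 0.21044.
Hence P(bowl B | data) = (0.037037) / (0.21044) = 0.176.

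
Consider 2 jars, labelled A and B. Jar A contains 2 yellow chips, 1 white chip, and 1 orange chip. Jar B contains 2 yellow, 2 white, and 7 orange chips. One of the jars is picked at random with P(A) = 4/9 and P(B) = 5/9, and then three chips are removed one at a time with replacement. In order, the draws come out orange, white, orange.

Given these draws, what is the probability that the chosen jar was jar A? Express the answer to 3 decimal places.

0.145

Compute the likelihood of the observed sequence for each case: P(data | jar A) = (1/4)(1/4)(1/4) = 0.015625; P(data | jar B) = (7/11)(2/11)(7/11) = 0.073629.
The prior-weighted likelihoods are 4/9 · 0.015625 = 0.0069444, 5/9 · 0.073629 = 0.040905; summing to 0.047849.
Therefore the posterior P(jar A | data) = (0.0069444) / (0.047849) = 0.14513.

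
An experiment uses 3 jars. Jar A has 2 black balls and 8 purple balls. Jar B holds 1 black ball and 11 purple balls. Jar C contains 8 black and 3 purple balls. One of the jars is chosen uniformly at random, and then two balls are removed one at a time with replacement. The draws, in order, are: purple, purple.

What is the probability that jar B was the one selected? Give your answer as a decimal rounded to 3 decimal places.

0.540

Under each hypothesis, the probability of the observed sequence is: P(data | jar A) = (8/10)(8/10) = 0.64; P(data | jar B) = (11/12)(11/12) = 0.84028; P(data | jar C) = (3/11)(3/11) = 0.07438.
The prior-weighted likelihoods are 1/3 · 0.64 = 0.21333, 1/3 · 0.84028 = 0.28009, 1/3 · 0.07438 = 0.024793; these sum to 0.51822.
By Bayes' rule, P(jar B | data) = (0.28009) / (0.51822) = 0.54049.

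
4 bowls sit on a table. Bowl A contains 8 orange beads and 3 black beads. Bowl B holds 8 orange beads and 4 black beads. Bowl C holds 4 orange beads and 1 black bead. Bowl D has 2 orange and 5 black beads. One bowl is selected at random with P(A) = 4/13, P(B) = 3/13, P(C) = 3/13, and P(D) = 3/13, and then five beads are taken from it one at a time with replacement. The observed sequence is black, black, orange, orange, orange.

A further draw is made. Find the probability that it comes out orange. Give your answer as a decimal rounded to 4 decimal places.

Under each hypothesis, the probability of the observed sequence is: P(data | bowl A) = (3/11)(3/11)(8/11)(8/11)(8/11) = 0.028612; P(data | bowl B) = (4/12)(4/12)(8/12)(8/12)(8/12) = 0.032922; P(data | bowl C) = (1/5)(1/5)(4/5)(4/5)(4/5) = 0.02048; P(data | bowl D) = (5/7)(5/7)(2/7)(2/7)(2/7) = 0.0119.
The prior-weighted likelihoods are 4/13 · 0.028612 = 0.0088037, 3/13 · 0.032922 = 0.0075973, 3/13 · 0.02048 = 0.0047262, 3/13 · 0.0119 = 0.0027461; summing to 0.023873.
The posterior is then P(bowl A | data) = 0.36877, P(bowl B | data) = 0.31824, P(bowl C | data) = 0.19797, P(bowl D | data) = 0.11503.
So P(orange next | data) = Σ P(orange next | H) P(H | data) = (8/11)(0.36877) + (2/3)(0.31824) + (4/5)(0.19797) + (2/7)(0.11503) = 0.67159.

0.6716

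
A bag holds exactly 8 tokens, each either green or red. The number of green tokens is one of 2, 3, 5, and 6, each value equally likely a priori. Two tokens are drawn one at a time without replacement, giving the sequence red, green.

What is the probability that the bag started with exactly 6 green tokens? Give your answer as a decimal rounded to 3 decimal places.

Compute the likelihood of the observed sequence for each case: P(data | r = 2) = (6/8)(2/7) = 3/14; P(data | r = 3) = (5/8)(3/7) = 15/56; P(data | r = 5) = (3/8)(5/7) = 15/56; P(data | r = 6) = (2/8)(6/7) = 3/14.
Weighting by the prior gives 1/4 · 3/14 = 3/56, 1/4 · 15/56 = 15/224, 1/4 · 15/56 = 15/224, 1/4 · 3/14 = 3/56; these sum to 27/112.
By Bayes' rule, P(r = 6 | data) = (3/56) / (27/112) = 2/9.

0.222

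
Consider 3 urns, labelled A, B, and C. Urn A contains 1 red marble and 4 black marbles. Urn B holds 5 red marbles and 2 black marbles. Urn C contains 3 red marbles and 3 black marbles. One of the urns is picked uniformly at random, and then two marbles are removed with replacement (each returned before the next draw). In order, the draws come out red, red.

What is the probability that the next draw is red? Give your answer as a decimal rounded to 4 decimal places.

0.6216

For each hypothesis, P(data | H) works out to: P(data | urn A) = (1/5)(1/5) = 0.04; P(data | urn B) = (5/7)(5/7) = 0.5102; P(data | urn C) = (3/6)(3/6) = 0.25.
Weighting by the prior gives 1/3 · 0.04 = 0.013333, 1/3 · 0.5102 = 0.17007, 1/3 · 0.25 = 0.083333; with total 0.26673.
Normalising, the posterior is P(urn A | data) = 0.049987, P(urn B | data) = 0.63759, P(urn C | data) = 0.31242.
So P(red next | data) = Σ P(red next | H) P(H | data) = (1/5)(0.049987) + (5/7)(0.63759) + (1/2)(0.31242) = 0.62163.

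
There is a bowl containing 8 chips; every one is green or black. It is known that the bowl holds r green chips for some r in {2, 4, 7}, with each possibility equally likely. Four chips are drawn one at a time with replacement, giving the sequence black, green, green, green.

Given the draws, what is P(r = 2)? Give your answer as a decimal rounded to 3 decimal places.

For each hypothesis, P(data | H) works out to: P(data | r = 2) = (6/8)(2/8)(2/8)(2/8) = 0.011719; P(data | r = 4) = (4/8)(4/8)(4/8)(4/8) = 0.0625; P(data | r = 7) = (1/8)(7/8)(7/8)(7/8) = 0.08374.
Weighting by the prior gives 1/3 · 0.011719 = 0.0039062, 1/3 · 0.0625 = 0.020833, 1/3 · 0.08374 = 0.027913; these sum to 0.052653.
Hence P(r = 2 | data) = (0.0039062) / (0.052653) = 0.074189.

0.074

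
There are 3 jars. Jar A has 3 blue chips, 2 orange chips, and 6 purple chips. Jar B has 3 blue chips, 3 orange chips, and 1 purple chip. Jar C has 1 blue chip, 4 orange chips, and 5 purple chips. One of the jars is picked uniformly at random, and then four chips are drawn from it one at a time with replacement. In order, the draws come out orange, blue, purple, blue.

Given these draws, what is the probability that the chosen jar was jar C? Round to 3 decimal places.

Compute the likelihood of the observed sequence for each case: P(data | jar A) = (2/11)(3/11)(6/11)(3/11) = 0.0073765; P(data | jar B) = (3/7)(3/7)(1/7)(3/7) = 0.011245; P(data | jar C) = (4/10)(1/10)(5/10)(1/10) = 0.002.
Multiplying each by its prior: 1/3 · 0.0073765 = 0.0024588, 1/3 · 0.011245 = 0.0037484, 1/3 · 0.002 = 0.00066667; with total 0.006874.
Hence P(jar C | data) = (0.00066667) / (0.006874) = 0.096984.

0.097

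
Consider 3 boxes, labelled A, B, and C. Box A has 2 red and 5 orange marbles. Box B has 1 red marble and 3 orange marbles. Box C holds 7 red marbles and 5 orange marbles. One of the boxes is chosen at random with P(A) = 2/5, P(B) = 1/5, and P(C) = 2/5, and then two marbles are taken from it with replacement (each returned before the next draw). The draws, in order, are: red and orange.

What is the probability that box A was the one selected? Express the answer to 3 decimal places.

0.377

For each hypothesis, P(data | H) works out to: P(data | box A) = (2/7)(5/7) = 0.20408; P(data | box B) = (1/4)(3/4) = 0.1875; P(data | box C) = (7/12)(5/12) = 0.24306.
Weighting by the prior gives 2/5 · 0.20408 = 0.081633, 1/5 · 0.1875 = 0.0375, 2/5 · 0.24306 = 0.097222; with total 0.21635.
By Bayes' rule, P(box A | data) = (0.081633) / (0.21635) = 0.37731.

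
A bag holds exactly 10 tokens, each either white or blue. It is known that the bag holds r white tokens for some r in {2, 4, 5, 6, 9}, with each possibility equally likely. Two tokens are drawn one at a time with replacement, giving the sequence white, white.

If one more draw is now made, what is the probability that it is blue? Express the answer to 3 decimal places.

Compute the likelihood of the observed sequence for each case: P(data | r = 2) = (2/10)(2/10) = 1/25; P(data | r = 4) = (4/10)(4/10) = 4/25; P(data | r = 5) = (5/10)(5/10) = 1/4; P(data | r = 6) = (6/10)(6/10) = 9/25; P(data | r = 9) = (9/10)(9/10) = 81/100.
Weighting by the prior gives 1/5 · 1/25 = 1/125, 1/5 · 4/25 = 4/125, 1/5 · 1/4 = 1/20, 1/5 · 9/25 = 9/125, 1/5 · 81/100 = 81/500; summing to 81/250.
Dividing through by the total gives posterior P(r = 2 | data) = 2/81, P(r = 4 | data) = 8/81, P(r = 5 | data) = 25/162, P(r = 6 | data) = 2/9, P(r = 9 | data) = 1/2.
Averaging over the posterior, P(blue next | data) = (4/5)(2/81) + (3/5)(8/81) + (1/2)(25/162) + (2/5)(2/9) + (1/10)(1/2) = 239/810.

0.295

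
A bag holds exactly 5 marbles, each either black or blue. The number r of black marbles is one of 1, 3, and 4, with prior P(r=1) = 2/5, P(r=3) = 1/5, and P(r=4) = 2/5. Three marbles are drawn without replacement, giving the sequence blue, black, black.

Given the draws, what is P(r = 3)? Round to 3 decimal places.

0.333

Under each hypothesis, the probability of the observed sequence is: P(data | r = 1) = (4/5)(1/4)(0/3) = 0; P(data | r = 3) = (2/5)(3/4)(2/3) = 1/5; P(data | r = 4) = (1/5)(4/4)(3/3) = 1/5.
Multiplying each by its prior: 2/5 · 0 = 0, 1/5 · 1/5 = 1/25, 2/5 · 1/5 = 2/25; with total 3/25.
By Bayes' rule, P(r = 3 | data) = (1/25) / (3/25) = 1/3.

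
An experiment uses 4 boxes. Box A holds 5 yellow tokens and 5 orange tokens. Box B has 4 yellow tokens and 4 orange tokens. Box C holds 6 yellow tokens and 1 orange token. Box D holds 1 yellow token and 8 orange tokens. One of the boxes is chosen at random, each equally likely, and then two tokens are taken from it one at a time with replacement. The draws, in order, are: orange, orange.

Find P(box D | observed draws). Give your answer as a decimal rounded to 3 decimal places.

Compute the likelihood of the observed sequence for each case: P(data | box A) = (5/10)(5/10) = 0.25; P(data | box B) = (4/8)(4/8) = 0.25; P(data | box C) = (1/7)(1/7) = 0.020408; P(data | box D) = (8/9)(8/9) = 0.79012.
Weighting by the prior gives 1/4 · 0.25 = 0.0625, 1/4 · 0.25 = 0.0625, 1/4 · 0.020408 = 0.005102, 1/4 · 0.79012 = 0.19753; with total 0.32763.
Therefore the posterior P(box D | data) = (0.19753) / (0.32763) = 0.6029.

0.603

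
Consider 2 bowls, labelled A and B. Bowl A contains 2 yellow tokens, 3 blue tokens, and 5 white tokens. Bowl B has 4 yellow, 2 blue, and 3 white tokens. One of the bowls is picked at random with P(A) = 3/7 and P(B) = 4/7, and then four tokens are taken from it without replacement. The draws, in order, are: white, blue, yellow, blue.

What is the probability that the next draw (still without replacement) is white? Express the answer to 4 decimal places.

Compute the likelihood of the observed sequence for each case: P(data | bowl A) = (5/10)(3/9)(2/8)(2/7) = 0.011905; P(data | bowl B) = (3/9)(2/8)(4/7)(1/6) = 0.0079365.
The prior-weighted likelihoods are 3/7 · 0.011905 = 0.005102, 4/7 · 0.0079365 = 0.0045351; summing to 0.0096372.
Dividing through by the total gives posterior P(bowl A | data) = 0.52941, P(bowl B | data) = 0.47059.
The predictive probability is P(white next | data) = (2/3)(0.52941) + (2/5)(0.47059) = 0.54118.

0.5412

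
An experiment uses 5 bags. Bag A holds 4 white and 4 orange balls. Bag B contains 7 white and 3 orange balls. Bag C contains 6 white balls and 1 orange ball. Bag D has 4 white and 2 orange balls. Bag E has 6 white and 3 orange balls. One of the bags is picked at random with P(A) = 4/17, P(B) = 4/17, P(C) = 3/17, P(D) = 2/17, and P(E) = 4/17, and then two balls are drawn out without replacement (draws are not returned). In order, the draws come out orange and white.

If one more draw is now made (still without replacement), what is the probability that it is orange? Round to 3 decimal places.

0.303

For each hypothesis, P(data | H) works out to: P(data | bag A) = (4/8)(4/7) = 0.28571; P(data | bag B) = (3/10)(7/9) = 0.23333; P(data | bag C) = (1/7)(6/6) = 0.14286; P(data | bag D) = (2/6)(4/5) = 0.26667; P(data | bag E) = (3/9)(6/8) = 0.25.
The prior-weighted likelihoods are 4/17 · 0.28571 = 0.067227, 4/17 · 0.23333 = 0.054902, 3/17 · 0.14286 = 0.02521, 2/17 · 0.26667 = 0.031373, 4/17 · 0.25 = 0.058824; these sum to 0.23754.
Dividing through by the total gives posterior P(bag A | data) = 0.28302, P(bag B | data) = 0.23113, P(bag C | data) = 0.10613, P(bag D | data) = 0.13208, P(bag E | data) = 0.24764.
So P(orange next | data) = Σ P(orange next | H) P(H | data) = (1/2)(0.28302) + (1/4)(0.23113) + (0)(0.10613) + (1/4)(0.13208) + (2/7)(0.24764) = 0.30307.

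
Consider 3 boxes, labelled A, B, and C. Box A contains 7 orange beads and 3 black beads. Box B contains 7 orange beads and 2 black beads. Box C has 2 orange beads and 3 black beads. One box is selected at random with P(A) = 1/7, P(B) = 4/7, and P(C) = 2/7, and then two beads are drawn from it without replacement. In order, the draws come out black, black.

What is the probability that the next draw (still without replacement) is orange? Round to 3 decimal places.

0.732

For each hypothesis, P(data | H) works out to: P(data | box A) = (3/10)(2/9) = 1/15; P(data | box B) = (2/9)(1/8) = 1/36; P(data | box C) = (3/5)(2/4) = 3/10.
Multiplying each by its prior: 1/7 · 1/15 = 1/105, 4/7 · 1/36 = 1/63, 2/7 · 3/10 = 3/35; summing to 1/9.
Normalising, the posterior is P(box A | data) = 3/35, P(box B | data) = 1/7, P(box C | data) = 27/35.
Averaging over the posterior, P(orange next | data) = (7/8)(3/35) + (1)(1/7) + (2/3)(27/35) = 41/56.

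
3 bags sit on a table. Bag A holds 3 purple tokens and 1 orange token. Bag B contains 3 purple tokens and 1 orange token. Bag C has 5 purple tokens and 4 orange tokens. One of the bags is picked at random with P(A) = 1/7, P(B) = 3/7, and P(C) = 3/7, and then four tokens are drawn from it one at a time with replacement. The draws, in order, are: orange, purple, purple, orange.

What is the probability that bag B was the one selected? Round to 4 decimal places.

Compute the likelihood of the observed sequence for each case: P(data | bag A) = (1/4)(3/4)(3/4)(1/4) = 0.035156; P(data | bag B) = (1/4)(3/4)(3/4)(1/4) = 0.035156; P(data | bag C) = (4/9)(5/9)(5/9)(4/9) = 0.060966.
Multiplying each by its prior: 1/7 · 0.035156 = 0.0050223, 3/7 · 0.035156 = 0.015067, 3/7 · 0.060966 = 0.026128; summing to 0.046218.
So P(bag B | data) = (0.015067) / (0.046218) = 0.326.

0.3260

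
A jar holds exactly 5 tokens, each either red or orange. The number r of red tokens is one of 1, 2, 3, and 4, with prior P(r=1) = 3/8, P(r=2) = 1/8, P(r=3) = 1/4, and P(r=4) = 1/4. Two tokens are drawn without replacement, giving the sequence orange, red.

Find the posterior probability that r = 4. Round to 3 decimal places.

Compute the likelihood of the observed sequence for each case: P(data | r = 1) = (4/5)(1/4) = 1/5; P(data | r = 2) = (3/5)(2/4) = 3/10; P(data | r = 3) = (2/5)(3/4) = 3/10; P(data | r = 4) = (1/5)(4/4) = 1/5.
Weighting by the prior gives 3/8 · 1/5 = 3/40, 1/8 · 3/10 = 3/80, 1/4 · 3/10 = 3/40, 1/4 · 1/5 = 1/20; with total 19/80.
So P(r = 4 | data) = (1/20) / (19/80) = 4/19.

0.211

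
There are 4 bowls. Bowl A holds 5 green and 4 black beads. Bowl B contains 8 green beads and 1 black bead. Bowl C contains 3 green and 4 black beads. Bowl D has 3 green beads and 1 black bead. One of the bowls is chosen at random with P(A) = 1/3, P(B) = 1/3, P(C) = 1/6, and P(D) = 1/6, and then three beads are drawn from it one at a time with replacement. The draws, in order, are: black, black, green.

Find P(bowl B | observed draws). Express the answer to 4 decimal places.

The likelihood of the observed sequence under each hypothesis: P(data | bowl A) = (4/9)(4/9)(5/9) = 0.10974; P(data | bowl B) = (1/9)(1/9)(8/9) = 0.010974; P(data | bowl C) = (4/7)(4/7)(3/7) = 0.13994; P(data | bowl D) = (1/4)(1/4)(3/4) = 0.046875.
The prior-weighted likelihoods are 1/3 · 0.10974 = 0.03658, 1/3 · 0.010974 = 0.003658, 1/6 · 0.13994 = 0.023324, 1/6 · 0.046875 = 0.0078125; these sum to 0.071374.
By Bayes' rule, P(bowl B | data) = (0.003658) / (0.071374) = 0.051251.

0.0513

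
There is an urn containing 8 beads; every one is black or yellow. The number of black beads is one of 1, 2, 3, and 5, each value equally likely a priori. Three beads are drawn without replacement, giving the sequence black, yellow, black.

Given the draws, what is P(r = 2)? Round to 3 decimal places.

0.118

Under each hypothesis, the probability of the observed sequence is: P(data | r = 1) = (1/8)(7/7)(0/6) = 0; P(data | r = 2) = (2/8)(6/7)(1/6) = 1/28; P(data | r = 3) = (3/8)(5/7)(2/6) = 5/56; P(data | r = 5) = (5/8)(3/7)(4/6) = 5/28.
Multiplying each by its prior: 1/4 · 0 = 0, 1/4 · 1/28 = 1/112, 1/4 · 5/56 = 5/224, 1/4 · 5/28 = 5/112; summing to 17/224.
Hence P(r = 2 | data) = (1/112) / (17/224) = 2/17.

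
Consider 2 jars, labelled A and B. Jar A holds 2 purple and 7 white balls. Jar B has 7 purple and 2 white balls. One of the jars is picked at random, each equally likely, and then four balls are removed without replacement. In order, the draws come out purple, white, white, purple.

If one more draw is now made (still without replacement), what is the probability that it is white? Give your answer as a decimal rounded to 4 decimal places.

0.5000

For each hypothesis, P(data | H) works out to: P(data | jar A) = (2/9)(7/8)(6/7)(1/6) = 1/36; P(data | jar B) = (7/9)(2/8)(1/7)(6/6) = 1/36.
Weighting by the prior gives 1/2 · 1/36 = 1/72, 1/2 · 1/36 = 1/72; summing to 1/36.
Normalising, the posterior is P(jar A | data) = 1/2, P(jar B | data) = 1/2.
So P(white next | data) = Σ P(white next | H) P(H | data) = (1)(1/2) + (0)(1/2) = 1/2.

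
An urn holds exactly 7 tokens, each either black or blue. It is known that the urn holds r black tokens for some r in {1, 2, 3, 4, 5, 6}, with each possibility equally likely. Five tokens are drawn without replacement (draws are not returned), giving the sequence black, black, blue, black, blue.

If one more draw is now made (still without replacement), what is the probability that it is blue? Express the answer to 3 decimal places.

0.429

Under each hypothesis, the probability of the observed sequence is: P(data | r = 1) = (1/7)(0/6) = 0; P(data | r = 2) = (2/7)(1/6)(5/5)(0/4) = 0; P(data | r = 3) = (3/7)(2/6)(4/5)(1/4)(3/3) = 1/35; P(data | r = 4) = (4/7)(3/6)(3/5)(2/4)(2/3) = 2/35; P(data | r = 5) = (5/7)(4/6)(2/5)(3/4)(1/3) = 1/21; P(data | r = 6) = (6/7)(5/6)(1/5)(4/4)(0/3) = 0.
Weighting by the prior gives 1/6 · 0 = 0, 1/6 · 0 = 0, 1/6 · 1/35 = 1/210, 1/6 · 2/35 = 1/105, 1/6 · 1/21 = 1/126, 1/6 · 0 = 0; with total 1/45.
Dividing through by the total gives posterior P(r = 1 | data) = 0, P(r = 2 | data) = 0, P(r = 3 | data) = 3/14, P(r = 4 | data) = 3/7, P(r = 5 | data) = 5/14, P(r = 6 | data) = 0.
So P(blue next | data) = Σ P(blue next | H) P(H | data) = (1)(3/14) + (1/2)(3/7) + (0)(5/14) = 3/7.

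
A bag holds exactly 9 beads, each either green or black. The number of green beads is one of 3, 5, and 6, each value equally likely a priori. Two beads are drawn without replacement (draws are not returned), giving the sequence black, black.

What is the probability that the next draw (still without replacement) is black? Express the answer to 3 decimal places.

The likelihood of the observed sequence under each hypothesis: P(data | r = 3) = (6/9)(5/8) = 5/12; P(data | r = 5) = (4/9)(3/8) = 1/6; P(data | r = 6) = (3/9)(2/8) = 1/12.
Multiplying each by its prior: 1/3 · 5/12 = 5/36, 1/3 · 1/6 = 1/18, 1/3 · 1/12 = 1/36; summing to 2/9.
The posterior is then P(r = 3 | data) = 5/8, P(r = 5 | data) = 1/4, P(r = 6 | data) = 1/8.
Averaging over the posterior, P(black next | data) = (4/7)(5/8) + (2/7)(1/4) + (1/7)(1/8) = 25/56.

0.446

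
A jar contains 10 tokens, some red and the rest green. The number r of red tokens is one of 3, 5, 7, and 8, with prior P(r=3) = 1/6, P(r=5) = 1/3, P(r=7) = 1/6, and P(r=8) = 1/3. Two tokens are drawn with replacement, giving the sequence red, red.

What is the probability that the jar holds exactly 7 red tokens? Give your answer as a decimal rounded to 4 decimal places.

0.2076

For each hypothesis, P(data | H) works out to: P(data | r = 3) = (3/10)(3/10) = 9/100; P(data | r = 5) = (5/10)(5/10) = 1/4; P(data | r = 7) = (7/10)(7/10) = 49/100; P(data | r = 8) = (8/10)(8/10) = 16/25.
Weighting by the prior gives 1/6 · 9/100 = 3/200, 1/3 · 1/4 = 1/12, 1/6 · 49/100 = 49/600, 1/3 · 16/25 = 16/75; summing to 59/150.
By Bayes' rule, P(r = 7 | data) = (49/600) / (59/150) = 49/236.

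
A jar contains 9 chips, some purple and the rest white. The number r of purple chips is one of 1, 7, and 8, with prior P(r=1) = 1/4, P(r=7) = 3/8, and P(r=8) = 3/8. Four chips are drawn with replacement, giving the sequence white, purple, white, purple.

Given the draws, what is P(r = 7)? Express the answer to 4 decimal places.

Under each hypothesis, the probability of the observed sequence is: P(data | r = 1) = (8/9)(1/9)(8/9)(1/9) = 0.0097546; P(data | r = 7) = (2/9)(7/9)(2/9)(7/9) = 0.029873; P(data | r = 8) = (1/9)(8/9)(1/9)(8/9) = 0.0097546.
Weighting by the prior gives 1/4 · 0.0097546 = 0.0024387, 3/8 · 0.029873 = 0.011203, 3/8 · 0.0097546 = 0.003658; summing to 0.017299.
By Bayes' rule, P(r = 7 | data) = (0.011203) / (0.017299) = 0.64758.

0.6476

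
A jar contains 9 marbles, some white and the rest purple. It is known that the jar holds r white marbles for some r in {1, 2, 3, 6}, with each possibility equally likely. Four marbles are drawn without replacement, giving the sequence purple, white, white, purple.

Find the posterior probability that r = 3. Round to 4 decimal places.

0.4054

The likelihood of the observed sequence under each hypothesis: P(data | r = 1) = (8/9)(1/8)(0/7) = 0; P(data | r = 2) = (7/9)(2/8)(1/7)(6/6) = 0.027778; P(data | r = 3) = (6/9)(3/8)(2/7)(5/6) = 0.059524; P(data | r = 6) = (3/9)(6/8)(5/7)(2/6) = 0.059524.
The prior-weighted likelihoods are 1/4 · 0 = 0, 1/4 · 0.027778 = 0.0069444, 1/4 · 0.059524 = 0.014881, 1/4 · 0.059524 = 0.014881; with total 0.036706.
Hence P(r = 3 | data) = (0.014881) / (0.036706) = 0.40541.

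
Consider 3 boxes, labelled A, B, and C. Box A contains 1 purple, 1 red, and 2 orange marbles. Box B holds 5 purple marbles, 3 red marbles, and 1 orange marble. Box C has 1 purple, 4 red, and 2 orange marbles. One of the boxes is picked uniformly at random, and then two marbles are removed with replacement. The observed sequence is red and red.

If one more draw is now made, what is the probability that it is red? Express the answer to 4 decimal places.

Under each hypothesis, the probability of the observed sequence is: P(data | box A) = (1/4)(1/4) = 0.0625; P(data | box B) = (3/9)(3/9) = 0.11111; P(data | box C) = (4/7)(4/7) = 0.32653.
The prior-weighted likelihoods are 1/3 · 0.0625 = 0.020833, 1/3 · 0.11111 = 0.037037, 1/3 · 0.32653 = 0.10884; these sum to 0.16671.
Dividing through by the total gives posterior P(box A | data) = 0.12496, P(box B | data) = 0.22216, P(box C | data) = 0.65288.
So P(red next | data) = Σ P(red next | H) P(H | data) = (1/4)(0.12496) + (1/3)(0.22216) + (4/7)(0.65288) = 0.47837.

0.4784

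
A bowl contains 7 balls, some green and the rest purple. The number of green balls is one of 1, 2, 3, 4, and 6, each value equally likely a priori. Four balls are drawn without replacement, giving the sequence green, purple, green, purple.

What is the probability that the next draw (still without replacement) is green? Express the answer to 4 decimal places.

The likelihood of the observed sequence under each hypothesis: P(data | r = 1) = (1/7)(6/6)(0/5) = 0; P(data | r = 2) = (2/7)(5/6)(1/5)(4/4) = 1/21; P(data | r = 3) = (3/7)(4/6)(2/5)(3/4) = 3/35; P(data | r = 4) = (4/7)(3/6)(3/5)(2/4) = 3/35; P(data | r = 6) = (6/7)(1/6)(5/5)(0/4) = 0.
Weighting by the prior gives 1/5 · 0 = 0, 1/5 · 1/21 = 1/105, 1/5 · 3/35 = 3/175, 1/5 · 3/35 = 3/175, 1/5 · 0 = 0; with total 23/525.
Normalising, the posterior is P(r = 1 | data) = 0, P(r = 2 | data) = 5/23, P(r = 3 | data) = 9/23, P(r = 4 | data) = 9/23, P(r = 6 | data) = 0.
Averaging over the posterior, P(green next | data) = (0)(5/23) + (1/3)(9/23) + (2/3)(9/23) = 9/23.

0.3913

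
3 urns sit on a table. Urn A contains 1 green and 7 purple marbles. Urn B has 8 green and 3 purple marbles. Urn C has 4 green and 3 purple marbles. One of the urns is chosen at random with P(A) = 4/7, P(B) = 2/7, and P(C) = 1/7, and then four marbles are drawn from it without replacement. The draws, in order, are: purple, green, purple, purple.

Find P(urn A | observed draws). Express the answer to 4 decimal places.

0.9247

Under each hypothesis, the probability of the observed sequence is: P(data | urn A) = (7/8)(1/7)(6/6)(5/5) = 0.125; P(data | urn B) = (3/11)(8/10)(2/9)(1/8) = 0.0060606; P(data | urn C) = (3/7)(4/6)(2/5)(1/4) = 0.028571.
The prior-weighted likelihoods are 4/7 · 0.125 = 0.071429, 2/7 · 0.0060606 = 0.0017316, 1/7 · 0.028571 = 0.0040816; these sum to 0.077242.
Therefore the posterior P(urn A | data) = (0.071429) / (0.077242) = 0.92474.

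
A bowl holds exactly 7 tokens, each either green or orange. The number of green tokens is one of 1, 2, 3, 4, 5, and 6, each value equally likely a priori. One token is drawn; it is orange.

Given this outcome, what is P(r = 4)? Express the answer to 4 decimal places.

Compute the likelihood of this draw for each case: P(data | r = 1) = (6/7) = 6/7; P(data | r = 2) = (5/7) = 5/7; P(data | r = 3) = (4/7) = 4/7; P(data | r = 4) = (3/7) = 3/7; P(data | r = 5) = (2/7) = 2/7; P(data | r = 6) = (1/7) = 1/7.
Weighting by the prior gives 1/6 · 6/7 = 1/7, 1/6 · 5/7 = 5/42, 1/6 · 4/7 = 2/21, 1/6 · 3/7 = 1/14, 1/6 · 2/7 = 1/21, 1/6 · 1/7 = 1/42; these sum to 1/2.
Hence P(r = 4 | data) = (1/14) / (1/2) = 1/7.

0.1429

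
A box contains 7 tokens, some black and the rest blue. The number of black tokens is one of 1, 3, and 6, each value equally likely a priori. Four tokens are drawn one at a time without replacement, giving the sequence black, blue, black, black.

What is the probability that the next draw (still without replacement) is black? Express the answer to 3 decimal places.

Compute the likelihood of the observed sequence for each case: P(data | r = 1) = (1/7)(6/6)(0/5) = 0; P(data | r = 3) = (3/7)(4/6)(2/5)(1/4) = 1/35; P(data | r = 6) = (6/7)(1/6)(5/5)(4/4) = 1/7.
Multiplying each by its prior: 1/3 · 0 = 0, 1/3 · 1/35 = 1/105, 1/3 · 1/7 = 1/21; these sum to 2/35.
Normalising, the posterior is P(r = 1 | data) = 0, P(r = 3 | data) = 1/6, P(r = 6 | data) = 5/6.
So P(black next | data) = Σ P(black next | H) P(H | data) = (0)(1/6) + (1)(5/6) = 5/6.

0.833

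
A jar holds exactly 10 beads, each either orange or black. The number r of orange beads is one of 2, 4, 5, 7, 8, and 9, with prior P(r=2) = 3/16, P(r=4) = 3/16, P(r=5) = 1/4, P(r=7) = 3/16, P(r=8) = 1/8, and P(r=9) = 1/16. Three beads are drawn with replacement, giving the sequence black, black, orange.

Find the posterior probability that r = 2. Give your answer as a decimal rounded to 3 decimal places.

0.243

The likelihood of the observed sequence under each hypothesis: P(data | r = 2) = (8/10)(8/10)(2/10) = 0.128; P(data | r = 4) = (6/10)(6/10)(4/10) = 0.144; P(data | r = 5) = (5/10)(5/10)(5/10) = 0.125; P(data | r = 7) = (3/10)(3/10)(7/10) = 0.063; P(data | r = 8) = (2/10)(2/10)(8/10) = 0.032; P(data | r = 9) = (1/10)(1/10)(9/10) = 0.009.
The prior-weighted likelihoods are 3/16 · 0.128 = 0.024, 3/16 · 0.144 = 0.027, 1/4 · 0.125 = 0.03125, 3/16 · 0.063 = 0.011813, 1/8 · 0.032 = 0.004, 1/16 · 0.009 = 0.0005625; with total 0.098625.
So P(r = 2 | data) = (0.024) / (0.098625) = 0.24335.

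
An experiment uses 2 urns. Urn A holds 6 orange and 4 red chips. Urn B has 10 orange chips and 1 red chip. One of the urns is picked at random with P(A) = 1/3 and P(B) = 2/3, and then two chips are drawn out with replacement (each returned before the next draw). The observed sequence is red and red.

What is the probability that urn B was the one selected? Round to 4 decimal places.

0.0936

Under each hypothesis, the probability of the observed sequence is: P(data | urn A) = (4/10)(4/10) = 0.16; P(data | urn B) = (1/11)(1/11) = 0.0082645.
The prior-weighted likelihoods are 1/3 · 0.16 = 0.053333, 2/3 · 0.0082645 = 0.0055096; these sum to 0.058843.
Therefore the posterior P(urn B | data) = (0.0055096) / (0.058843) = 0.093633.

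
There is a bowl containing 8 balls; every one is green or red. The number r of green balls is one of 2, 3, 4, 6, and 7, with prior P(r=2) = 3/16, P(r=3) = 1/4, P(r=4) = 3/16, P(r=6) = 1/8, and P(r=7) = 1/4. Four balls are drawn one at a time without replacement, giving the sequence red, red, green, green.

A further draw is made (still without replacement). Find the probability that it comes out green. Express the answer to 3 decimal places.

Under each hypothesis, the probability of the observed sequence is: P(data | r = 2) = (6/8)(5/7)(2/6)(1/5) = 0.035714; P(data | r = 3) = (5/8)(4/7)(3/6)(2/5) = 0.071429; P(data | r = 4) = (4/8)(3/7)(4/6)(3/5) = 0.085714; P(data | r = 6) = (2/8)(1/7)(6/6)(5/5) = 0.035714; P(data | r = 7) = (1/8)(0/7) = 0.
The prior-weighted likelihoods are 3/16 · 0.035714 = 0.0066964, 1/4 · 0.071429 = 0.017857, 3/16 · 0.085714 = 0.016071, 1/8 · 0.035714 = 0.0044643, 1/4 · 0 = 0; with total 0.045089.
Normalising, the posterior is P(r = 2 | data) = 0.14851, P(r = 3 | data) = 0.39604, P(r = 4 | data) = 0.35644, P(r = 6 | data) = 0.09901, P(r = 7 | data) = 0.
Averaging over the posterior, P(green next | data) = (0)(0.14851) + (1/4)(0.39604) + (1/2)(0.35644) + (1)(0.09901) = 0.37624.

0.376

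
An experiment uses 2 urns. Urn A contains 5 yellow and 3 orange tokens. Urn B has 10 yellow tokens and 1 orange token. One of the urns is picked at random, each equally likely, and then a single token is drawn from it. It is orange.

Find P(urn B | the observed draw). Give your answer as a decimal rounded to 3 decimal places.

For each hypothesis, P(data | H) works out to: P(data | urn A) = (3/8) = 3/8; P(data | urn B) = (1/11) = 1/11.
Weighting by the prior gives 1/2 · 3/8 = 3/16, 1/2 · 1/11 = 1/22; these sum to 41/176.
By Bayes' rule, P(urn B | data) = (1/22) / (41/176) = 8/41.

0.195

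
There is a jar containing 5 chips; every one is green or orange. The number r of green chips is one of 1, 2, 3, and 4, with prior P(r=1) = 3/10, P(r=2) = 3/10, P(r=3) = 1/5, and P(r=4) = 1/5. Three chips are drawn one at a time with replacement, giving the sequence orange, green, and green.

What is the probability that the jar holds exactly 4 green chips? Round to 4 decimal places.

0.2759

The likelihood of the observed sequence under each hypothesis: P(data | r = 1) = (4/5)(1/5)(1/5) = 4/125; P(data | r = 2) = (3/5)(2/5)(2/5) = 12/125; P(data | r = 3) = (2/5)(3/5)(3/5) = 18/125; P(data | r = 4) = (1/5)(4/5)(4/5) = 16/125.
Multiplying each by its prior: 3/10 · 4/125 = 6/625, 3/10 · 12/125 = 18/625, 1/5 · 18/125 = 18/625, 1/5 · 16/125 = 16/625; summing to 58/625.
By Bayes' rule, P(r = 4 | data) = (16/625) / (58/625) = 8/29.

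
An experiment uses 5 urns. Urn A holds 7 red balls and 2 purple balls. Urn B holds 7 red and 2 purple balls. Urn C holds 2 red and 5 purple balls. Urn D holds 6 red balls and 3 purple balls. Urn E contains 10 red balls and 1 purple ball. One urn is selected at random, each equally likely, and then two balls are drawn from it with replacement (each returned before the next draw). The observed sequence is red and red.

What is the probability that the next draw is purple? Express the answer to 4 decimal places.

The likelihood of the observed sequence under each hypothesis: P(data | urn A) = (7/9)(7/9) = 0.60494; P(data | urn B) = (7/9)(7/9) = 0.60494; P(data | urn C) = (2/7)(2/7) = 0.081633; P(data | urn D) = (6/9)(6/9) = 0.44444; P(data | urn E) = (10/11)(10/11) = 0.82645.
The prior-weighted likelihoods are 1/5 · 0.60494 = 0.12099, 1/5 · 0.60494 = 0.12099, 1/5 · 0.081633 = 0.016327, 1/5 · 0.44444 = 0.088889, 1/5 · 0.82645 = 0.16529; these sum to 0.51248.
The posterior is then P(urn A | data) = 0.23608, P(urn B | data) = 0.23608, P(urn C | data) = 0.031858, P(urn D | data) = 0.17345, P(urn E | data) = 0.32253.
The predictive probability is P(purple next | data) = (2/9)(0.23608) + (2/9)(0.23608) + (5/7)(0.031858) + (1/3)(0.17345) + (1/11)(0.32253) = 0.21482.

0.2148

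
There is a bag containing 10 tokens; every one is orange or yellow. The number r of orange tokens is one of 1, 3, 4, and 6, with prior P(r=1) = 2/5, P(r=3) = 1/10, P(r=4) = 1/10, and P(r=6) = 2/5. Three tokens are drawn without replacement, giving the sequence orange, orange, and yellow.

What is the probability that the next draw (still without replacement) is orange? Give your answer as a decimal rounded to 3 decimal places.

Compute the likelihood of the observed sequence for each case: P(data | r = 1) = (1/10)(0/9) = 0; P(data | r = 3) = (3/10)(2/9)(7/8) = 0.058333; P(data | r = 4) = (4/10)(3/9)(6/8) = 0.1; P(data | r = 6) = (6/10)(5/9)(4/8) = 0.16667.
Multiplying each by its prior: 2/5 · 0 = 0, 1/10 · 0.058333 = 0.0058333, 1/10 · 0.1 = 0.01, 2/5 · 0.16667 = 0.066667; with total 0.0825.
The posterior is then P(r = 1 | data) = 0, P(r = 3 | data) = 0.070707, P(r = 4 | data) = 0.12121, P(r = 6 | data) = 0.80808.
The predictive probability is P(orange next | data) = (1/7)(0.070707) + (2/7)(0.12121) + (4/7)(0.80808) = 0.50649.

0.506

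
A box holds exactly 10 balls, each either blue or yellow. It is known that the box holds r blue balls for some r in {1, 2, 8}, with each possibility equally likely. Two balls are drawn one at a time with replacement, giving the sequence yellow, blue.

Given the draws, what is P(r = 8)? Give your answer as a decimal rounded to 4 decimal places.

0.3902

The likelihood of the observed sequence under each hypothesis: P(data | r = 1) = (9/10)(1/10) = 9/100; P(data | r = 2) = (8/10)(2/10) = 4/25; P(data | r = 8) = (2/10)(8/10) = 4/25.
The prior-weighted likelihoods are 1/3 · 9/100 = 3/100, 1/3 · 4/25 = 4/75, 1/3 · 4/25 = 4/75; with total 41/300.
By Bayes' rule, P(r = 8 | data) = (4/75) / (41/300) = 16/41.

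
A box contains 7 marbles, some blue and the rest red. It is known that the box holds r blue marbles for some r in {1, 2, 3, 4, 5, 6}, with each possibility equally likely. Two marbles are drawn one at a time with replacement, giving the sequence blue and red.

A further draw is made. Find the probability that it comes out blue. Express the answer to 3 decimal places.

0.500

For each hypothesis, P(data | H) works out to: P(data | r = 1) = (1/7)(6/7) = 6/49; P(data | r = 2) = (2/7)(5/7) = 10/49; P(data | r = 3) = (3/7)(4/7) = 12/49; P(data | r = 4) = (4/7)(3/7) = 12/49; P(data | r = 5) = (5/7)(2/7) = 10/49; P(data | r = 6) = (6/7)(1/7) = 6/49.
Multiplying each by its prior: 1/6 · 6/49 = 1/49, 1/6 · 10/49 = 5/147, 1/6 · 12/49 = 2/49, 1/6 · 12/49 = 2/49, 1/6 · 10/49 = 5/147, 1/6 · 6/49 = 1/49; with total 4/21.
Dividing through by the total gives posterior P(r = 1 | data) = 3/28, P(r = 2 | data) = 5/28, P(r = 3 | data) = 3/14, P(r = 4 | data) = 3/14, P(r = 5 | data) = 5/28, P(r = 6 | data) = 3/28.
So P(blue next | data) = Σ P(blue next | H) P(H | data) = (1/7)(3/28) + (2/7)(5/28) + (3/7)(3/14) + (4/7)(3/14) + (5/7)(5/28) + (6/7)(3/28) = 1/2.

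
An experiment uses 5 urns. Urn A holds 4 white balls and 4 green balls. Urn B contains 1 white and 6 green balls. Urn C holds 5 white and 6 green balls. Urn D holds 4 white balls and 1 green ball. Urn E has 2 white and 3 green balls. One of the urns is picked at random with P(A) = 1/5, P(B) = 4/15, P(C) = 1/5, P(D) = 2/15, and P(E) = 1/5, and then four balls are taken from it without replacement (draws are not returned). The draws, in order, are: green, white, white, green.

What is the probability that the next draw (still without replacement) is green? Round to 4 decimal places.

0.7119

For each hypothesis, P(data | H) works out to: P(data | urn A) = (4/8)(4/7)(3/6)(3/5) = 0.085714; P(data | urn B) = (6/7)(1/6)(0/5) = 0; P(data | urn C) = (6/11)(5/10)(4/9)(5/8) = 0.075758; P(data | urn D) = (1/5)(4/4)(3/3)(0/2) = 0; P(data | urn E) = (3/5)(2/4)(1/3)(2/2) = 0.1.
Multiplying each by its prior: 1/5 · 0.085714 = 0.017143, 4/15 · 0 = 0, 1/5 · 0.075758 = 0.015152, 2/15 · 0 = 0, 1/5 · 0.1 = 0.02; summing to 0.052294.
Normalising, the posterior is P(urn A | data) = 0.32781, P(urn B | data) = 0, P(urn C | data) = 0.28974, P(urn D | data) = 0, P(urn E | data) = 0.38245.
Averaging over the posterior, P(green next | data) = (1/2)(0.32781) + (4/7)(0.28974) + (1)(0.38245) = 0.71192.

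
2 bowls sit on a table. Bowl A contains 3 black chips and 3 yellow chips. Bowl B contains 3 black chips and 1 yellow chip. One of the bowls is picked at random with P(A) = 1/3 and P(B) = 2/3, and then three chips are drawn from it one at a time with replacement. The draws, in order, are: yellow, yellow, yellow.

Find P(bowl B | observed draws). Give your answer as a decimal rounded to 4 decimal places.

0.2000

For each hypothesis, P(data | H) works out to: P(data | bowl A) = (3/6)(3/6)(3/6) = 1/8; P(data | bowl B) = (1/4)(1/4)(1/4) = 1/64.
Multiplying each by its prior: 1/3 · 1/8 = 1/24, 2/3 · 1/64 = 1/96; summing to 5/96.
By Bayes' rule, P(bowl B | data) = (1/96) / (5/96) = 1/5.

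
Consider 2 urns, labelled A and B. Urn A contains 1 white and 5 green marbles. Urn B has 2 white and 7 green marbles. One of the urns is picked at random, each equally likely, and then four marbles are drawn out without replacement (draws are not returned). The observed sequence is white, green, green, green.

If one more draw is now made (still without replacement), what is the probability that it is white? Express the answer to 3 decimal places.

0.091

For each hypothesis, P(data | H) works out to: P(data | urn A) = (1/6)(5/5)(4/4)(3/3) = 1/6; P(data | urn B) = (2/9)(7/8)(6/7)(5/6) = 5/36.
The prior-weighted likelihoods are 1/2 · 1/6 = 1/12, 1/2 · 5/36 = 5/72; with total 11/72.
Dividing through by the total gives posterior P(urn A | data) = 6/11, P(urn B | data) = 5/11.
Averaging over the posterior, P(white next | data) = (0)(6/11) + (1/5)(5/11) = 1/11.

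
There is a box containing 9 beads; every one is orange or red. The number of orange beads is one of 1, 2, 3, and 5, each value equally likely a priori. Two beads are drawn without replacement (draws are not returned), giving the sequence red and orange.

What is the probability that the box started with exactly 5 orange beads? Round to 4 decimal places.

0.3333

Under each hypothesis, the probability of the observed sequence is: P(data | r = 1) = (8/9)(1/8) = 1/9; P(data | r = 2) = (7/9)(2/8) = 7/36; P(data | r = 3) = (6/9)(3/8) = 1/4; P(data | r = 5) = (4/9)(5/8) = 5/18.
The prior-weighted likelihoods are 1/4 · 1/9 = 1/36, 1/4 · 7/36 = 7/144, 1/4 · 1/4 = 1/16, 1/4 · 5/18 = 5/72; summing to 5/24.
Therefore the posterior P(r = 5 | data) = (5/72) / (5/24) = 1/3.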